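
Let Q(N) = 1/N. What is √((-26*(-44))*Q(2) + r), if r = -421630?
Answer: I*√421058 ≈ 648.89*I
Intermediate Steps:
√((-26*(-44))*Q(2) + r) = √(-26*(-44)/2 - 421630) = √(1144*(½) - 421630) = √(572 - 421630) = √(-421058) = I*√421058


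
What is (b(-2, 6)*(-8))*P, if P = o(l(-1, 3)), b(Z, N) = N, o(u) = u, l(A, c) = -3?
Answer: 144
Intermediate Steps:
P = -3
(b(-2, 6)*(-8))*P = (6*(-8))*(-3) = -48*(-3) = 144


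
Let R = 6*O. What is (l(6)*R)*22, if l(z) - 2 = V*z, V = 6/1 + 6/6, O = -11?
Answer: -63888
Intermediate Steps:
V = 7 (V = 6*1 + 6*(1/6) = 6 + 1 = 7)
R = -66 (R = 6*(-11) = -66)
l(z) = 2 + 7*z
(l(6)*R)*22 = ((2 + 7*6)*(-66))*22 = ((2 + 42)*(-66))*22 = (44*(-66))*22 = -2904*22 = -63888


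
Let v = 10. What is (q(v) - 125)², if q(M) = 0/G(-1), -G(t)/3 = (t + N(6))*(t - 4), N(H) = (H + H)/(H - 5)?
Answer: 15625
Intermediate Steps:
N(H) = 2*H/(-5 + H) (N(H) = (2*H)/(-5 + H) = 2*H/(-5 + H))
G(t) = -3*(-4 + t)*(12 + t) (G(t) = -3*(t + 2*6/(-5 + 6))*(t - 4) = -3*(t + 2*6/1)*(-4 + t) = -3*(t + 2*6*1)*(-4 + t) = -3*(t + 12)*(-4 + t) = -3*(12 + t)*(-4 + t) = -3*(-4 + t)*(12 + t))
q(M) = 0 (q(M) = 0/(144 - 24*(-1) - 3*(-1)²) = 0/(144 + 24 - 3*1) = 0/(144 + 24 - 3) = 0/165 = 0*(1/165) = 0)
(q(v) - 125)² = (0 - 125)² = (-125)² = 15625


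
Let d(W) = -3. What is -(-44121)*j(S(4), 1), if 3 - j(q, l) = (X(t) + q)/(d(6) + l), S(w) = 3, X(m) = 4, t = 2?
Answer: 573573/2 ≈ 2.8679e+5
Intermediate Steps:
j(q, l) = 3 - (4 + q)/(-3 + l)
-(-44121)*j(S(4), 1) = -(-44121)*(-13 - 1*3 + 3*1)/(-3 + 1) = -(-44121)*(-13 - 3 + 3)/(-2) = -(-44121)*(-1/2*(-13)) = -(-44121)*13/2 = -14707*(-39/2) = 573573/2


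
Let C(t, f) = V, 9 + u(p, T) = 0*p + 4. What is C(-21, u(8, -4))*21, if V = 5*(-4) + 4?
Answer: -336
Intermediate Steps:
u(p, T) = -5 (u(p, T) = -9 + (0*p + 4) = -9 + (0 + 4) = -9 + 4 = -5)
V = -16 (V = -20 + 4 = -16)
C(t, f) = -16
C(-21, u(8, -4))*21 = -16*21 = -336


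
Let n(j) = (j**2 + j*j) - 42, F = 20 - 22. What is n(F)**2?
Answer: 1156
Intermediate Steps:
F = -2
n(j) = -42 + 2*j**2 (n(j) = (j**2 + j**2) - 42 = 2*j**2 - 42 = -42 + 2*j**2)
n(F)**2 = (-42 + 2*(-2)**2)**2 = (-42 + 2*4)**2 = (-42 + 8)**2 = (-34)**2 = 1156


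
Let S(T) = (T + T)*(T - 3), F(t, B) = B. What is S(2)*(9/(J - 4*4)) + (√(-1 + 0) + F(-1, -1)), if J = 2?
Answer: 11/7 + I ≈ 1.5714 + 1.0*I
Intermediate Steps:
S(T) = 2*T*(-3 + T) (S(T) = (2*T)*(-3 + T) = 2*T*(-3 + T))
S(2)*(9/(J - 4*4)) + (√(-1 + 0) + F(-1, -1)) = (2*2*(-3 + 2))*(9/(2 - 4*4)) + (√(-1 + 0) - 1) = (2*2*(-1))*(9/(2 - 16)) + (√(-1) - 1) = -36/(-14) + (I - 1) = -36*(-1)/14 + (-1 + I) = -4*(-9/14) + (-1 + I) = 18/7 + (-1 + I) = 11/7 + I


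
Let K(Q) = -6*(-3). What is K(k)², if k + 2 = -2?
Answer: 324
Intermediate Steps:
k = -4 (k = -2 - 2 = -4)
K(Q) = 18
K(k)² = 18² = 324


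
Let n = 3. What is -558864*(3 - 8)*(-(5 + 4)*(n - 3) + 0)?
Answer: 0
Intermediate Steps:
-558864*(3 - 8)*(-(5 + 4)*(n - 3) + 0) = -558864*(3 - 8)*(-(5 + 4)*(3 - 3) + 0) = -(-2794320)*(-9*0 + 0) = -(-2794320)*(-1*0 + 0) = -(-2794320)*(0 + 0) = -(-2794320)*0 = -558864*0 = 0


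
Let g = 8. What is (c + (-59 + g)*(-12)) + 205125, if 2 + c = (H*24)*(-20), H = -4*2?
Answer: 209575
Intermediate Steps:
H = -8
c = 3838 (c = -2 - 8*24*(-20) = -2 - 192*(-20) = -2 + 3840 = 3838)
(c + (-59 + g)*(-12)) + 205125 = (3838 + (-59 + 8)*(-12)) + 205125 = (3838 - 51*(-12)) + 205125 = (3838 + 612) + 205125 = 4450 + 205125 = 209575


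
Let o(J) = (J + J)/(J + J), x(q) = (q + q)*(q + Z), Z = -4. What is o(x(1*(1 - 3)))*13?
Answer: 13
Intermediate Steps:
x(q) = 2*q*(-4 + q) (x(q) = (q + q)*(q - 4) = (2*q)*(-4 + q) = 2*q*(-4 + q))
o(J) = 1 (o(J) = (2*J)/((2*J)) = (2*J)*(1/(2*J)) = 1)
o(x(1*(1 - 3)))*13 = 1*13 = 13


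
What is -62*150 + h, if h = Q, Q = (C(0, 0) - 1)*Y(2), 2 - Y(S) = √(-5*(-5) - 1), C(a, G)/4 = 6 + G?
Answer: -9254 - 46*√6 ≈ -9366.7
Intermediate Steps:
C(a, G) = 24 + 4*G (C(a, G) = 4*(6 + G) = 24 + 4*G)
Y(S) = 2 - 2*√6 (Y(S) = 2 - √(-5*(-5) - 1) = 2 - √(25 - 1) = 2 - √24 = 2 - 2*√6)
Q = 46 - 46*√6 (Q = ((24 + 4*0) - 1)*(2 - 2*√6) = ((24 + 0) - 1)*(2 - 2*√6) = (24 - 1)*(2 - 2*√6) = 23*(2 - 2*√6) = 46 - 46*√6 ≈ -66.677)
h = 46 - 46*√6 ≈ -66.677
-62*150 + h = -62*150 + (46 - 46*√6) = -9300 + (46 - 46*√6) = -9254 - 46*√6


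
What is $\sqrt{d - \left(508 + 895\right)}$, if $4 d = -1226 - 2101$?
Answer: $\frac{i \sqrt{8939}}{2} \approx 47.273 i$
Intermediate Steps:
$d = - \frac{3327}{4}$ ($d = \frac{-1226 - 2101}{4} = \frac{1}{4} \left(-3327\right) = - \frac{3327}{4} \approx -831.75$)
$\sqrt{d - \left(508 + 895\right)} = \sqrt{- \frac{3327}{4} - \left(508 + 895\right)} = \sqrt{- \frac{3327}{4} - 1403} = \sqrt{- \frac{8939}{4}} = \frac{i \sqrt{8939}}{2}$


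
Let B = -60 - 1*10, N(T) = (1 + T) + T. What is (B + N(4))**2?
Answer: 3721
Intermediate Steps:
N(T) = 1 + 2*T
B = -70 (B = -60 - 10 = -70)
(B + N(4))**2 = (-70 + (1 + 2*4))**2 = (-70 + (1 + 8))**2 = (-70 + 9)**2 = (-61)**2 = 3721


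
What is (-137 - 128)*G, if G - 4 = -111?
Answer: 28355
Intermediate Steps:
G = -107 (G = 4 - 111 = -107)
(-137 - 128)*G = (-137 - 128)*(-107) = -265*(-107) = 28355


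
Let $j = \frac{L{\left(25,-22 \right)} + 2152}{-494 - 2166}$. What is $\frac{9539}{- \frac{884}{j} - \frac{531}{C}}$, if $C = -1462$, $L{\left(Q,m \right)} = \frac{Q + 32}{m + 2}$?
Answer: $\frac{599441691694}{68778929573} \approx 8.7155$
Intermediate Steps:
$L{\left(Q,m \right)} = \frac{32 + Q}{2 + m}$
$j = - \frac{42983}{53200}$ ($j = \frac{\frac{32 + 25}{2 - 22} + 2152}{-494 - 2166} = \frac{\frac{1}{-20} \cdot 57 + 2152}{-2660} = \left(\left(- \frac{1}{20}\right) 57 + 2152\right) \left(- \frac{1}{2660}\right) = \left(- \frac{57}{20} + 2152\right) \left(- \frac{1}{2660}\right) = \frac{42983}{20} \left(- \frac{1}{2660}\right) = - \frac{42983}{53200} \approx -0.80795$)
$\frac{9539}{- \frac{884}{j} - \frac{531}{C}} = \frac{9539}{- \frac{884}{- \frac{42983}{53200}} - \frac{531}{-1462}} = \frac{9539}{\left(-884\right) \left(- \frac{53200}{42983}\right) - - \frac{531}{1462}} = \frac{9539}{\frac{47028800}{42983} + \frac{531}{1462}} = \frac{9539}{\frac{68778929573}{62841146}} = 9539 \cdot \frac{62841146}{68778929573} = \frac{599441691694}{68778929573}$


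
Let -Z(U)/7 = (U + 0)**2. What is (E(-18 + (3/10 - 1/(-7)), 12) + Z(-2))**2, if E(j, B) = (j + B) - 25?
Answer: 16801801/4900 ≈ 3428.9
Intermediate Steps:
Z(U) = -7*U**2 (Z(U) = -7*(U + 0)**2 = -7*U**2)
E(j, B) = -25 + B + j (E(j, B) = (B + j) - 25 = -25 + B + j)
(E(-18 + (3/10 - 1/(-7)), 12) + Z(-2))**2 = ((-25 + 12 + (-18 + (3/10 - 1/(-7)))) - 7*(-2)**2)**2 = ((-25 + 12 + (-18 + (3*(1/10) - 1*(-1/7)))) - 7*4)**2 = ((-25 + 12 + (-18 + (3/10 + 1/7))) - 28)**2 = ((-25 + 12 + (-18 + 31/70)) - 28)**2 = ((-25 + 12 - 1229/70) - 28)**2 = (-2139/70 - 28)**2 = (-4099/70)**2 = 16801801/4900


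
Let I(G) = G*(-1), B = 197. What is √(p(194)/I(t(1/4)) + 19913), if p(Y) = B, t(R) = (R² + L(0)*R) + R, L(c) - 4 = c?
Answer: √8715441/21 ≈ 140.58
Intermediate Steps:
L(c) = 4 + c
t(R) = R² + 5*R (t(R) = (R² + (4 + 0)*R) + R = (R² + 4*R) + R = R² + 5*R)
p(Y) = 197
I(G) = -G
√(p(194)/I(t(1/4)) + 19913) = √(197/((-(5 + 1/4)/4)) + 19913) = √(197/((-(5 + ¼)/4)) + 19913) = √(197/((-21/(4*4))) + 19913) = √(197/((-1*21/16)) + 19913) = √(197/(-21/16) + 19913) = √(197*(-16/21) + 19913) = √(-3152/21 + 19913) = √(415021/21) = √8715441/21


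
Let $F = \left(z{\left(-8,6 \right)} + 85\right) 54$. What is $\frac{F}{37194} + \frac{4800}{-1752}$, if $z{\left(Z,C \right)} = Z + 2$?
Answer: $- \frac{1187897}{452527} \approx -2.625$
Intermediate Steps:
$z{\left(Z,C \right)} = 2 + Z$
$F = 4266$ ($F = \left(\left(2 - 8\right) + 85\right) 54 = \left(-6 + 85\right) 54 = 79 \cdot 54 = 4266$)
$\frac{F}{37194} + \frac{4800}{-1752} = \frac{4266}{37194} + \frac{4800}{-1752} = 4266 \cdot \frac{1}{37194} + 4800 \left(- \frac{1}{1752}\right) = \frac{711}{6199} - \frac{200}{73} = - \frac{1187897}{452527}$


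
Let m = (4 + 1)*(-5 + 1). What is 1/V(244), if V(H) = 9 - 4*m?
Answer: 1/89 ≈ 0.011236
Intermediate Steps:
m = -20 (m = 5*(-4) = -20)
V(H) = 89 (V(H) = 9 - 4*(-20) = 9 + 80 = 89)
1/V(244) = 1/89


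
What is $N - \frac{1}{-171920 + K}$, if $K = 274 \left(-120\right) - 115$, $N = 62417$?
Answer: $\frac{12790179556}{204915} \approx 62417.0$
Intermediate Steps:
$K = -32995$ ($K = -32880 - 115 = -32995$)
$N - \frac{1}{-171920 + K} = 62417 - \frac{1}{-171920 - 32995} = 62417 - \frac{1}{-204915} = 62417 - - \frac{1}{204915} = 62417 + \frac{1}{204915} = \frac{12790179556}{204915}$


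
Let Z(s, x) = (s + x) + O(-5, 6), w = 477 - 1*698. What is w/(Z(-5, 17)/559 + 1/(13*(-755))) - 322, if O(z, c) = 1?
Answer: -96418529/9772 ≈ -9866.8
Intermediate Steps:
w = -221 (w = 477 - 698 = -221)
Z(s, x) = 1 + s + x (Z(s, x) = (s + x) + 1 = 1 + s + x)
w/(Z(-5, 17)/559 + 1/(13*(-755))) - 322 = -221/((1 - 5 + 17)/559 + 1/(13*(-755))) - 322 = -221/(13*(1/559) + (1/13)*(-1/755)) - 322 = -221/(1/43 - 1/9815) - 322 = -221/(9772/422045) - 322 = (422045/9772)*(-221) - 322 = -93271945/9772 - 322 = -96418529/9772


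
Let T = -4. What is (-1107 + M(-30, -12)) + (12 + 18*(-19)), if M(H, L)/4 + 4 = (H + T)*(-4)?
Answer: -909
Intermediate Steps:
M(H, L) = 48 - 16*H (M(H, L) = -16 + 4*((H - 4)*(-4)) = -16 + 4*((-4 + H)*(-4)) = -16 + 4*(16 - 4*H) = -16 + (64 - 16*H) = 48 - 16*H)
(-1107 + M(-30, -12)) + (12 + 18*(-19)) = (-1107 + (48 - 16*(-30))) + (12 + 18*(-19)) = (-1107 + (48 + 480)) + (12 - 342) = (-1107 + 528) - 330 = -579 - 330 = -909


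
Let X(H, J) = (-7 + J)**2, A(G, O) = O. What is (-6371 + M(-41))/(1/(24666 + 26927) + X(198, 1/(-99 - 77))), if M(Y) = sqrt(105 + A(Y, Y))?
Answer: -10168995158784/78436301353 ≈ -129.65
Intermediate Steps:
M(Y) = sqrt(105 + Y)
(-6371 + M(-41))/(1/(24666 + 26927) + X(198, 1/(-99 - 77))) = (-6371 + sqrt(105 - 41))/(1/(24666 + 26927) + (-7 + 1/(-99 - 77))**2) = (-6371 + sqrt(64))/(1/51593 + (-7 + 1/(-176))**2) = (-6371 + 8)/(1/51593 + (-7 - 1/176)**2) = -6363/(1/51593 + (-1233/176)**2) = -6363/(1/51593 + 1520289/30976) = -6363/78436301353/1598144768 = -6363*1598144768/78436301353 = -10168995158784/78436301353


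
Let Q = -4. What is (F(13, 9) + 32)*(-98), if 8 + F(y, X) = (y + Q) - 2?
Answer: -3038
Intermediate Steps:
F(y, X) = -14 + y (F(y, X) = -8 + ((y - 4) - 2) = -8 + ((-4 + y) - 2) = -8 + (-6 + y) = -14 + y)
(F(13, 9) + 32)*(-98) = ((-14 + 13) + 32)*(-98) = (-1 + 32)*(-98) = 31*(-98) = -3038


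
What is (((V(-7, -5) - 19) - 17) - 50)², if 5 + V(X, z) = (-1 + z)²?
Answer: 3025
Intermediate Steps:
V(X, z) = -5 + (-1 + z)²
(((V(-7, -5) - 19) - 17) - 50)² = ((((-5 + (-1 - 5)²) - 19) - 17) - 50)² = ((((-5 + (-6)²) - 19) - 17) - 50)² = ((((-5 + 36) - 19) - 17) - 50)² = (((31 - 19) - 17) - 50)² = ((12 - 17) - 50)² = (-5 - 50)² = (-55)² = 3025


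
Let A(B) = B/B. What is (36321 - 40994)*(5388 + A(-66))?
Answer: -25182797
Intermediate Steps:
A(B) = 1
(36321 - 40994)*(5388 + A(-66)) = (36321 - 40994)*(5388 + 1) = -4673*5389 = -25182797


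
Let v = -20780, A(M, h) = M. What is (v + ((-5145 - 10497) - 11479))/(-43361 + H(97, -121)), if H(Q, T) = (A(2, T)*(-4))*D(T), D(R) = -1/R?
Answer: 828003/749527 ≈ 1.1047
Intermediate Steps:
H(Q, T) = 8/T (H(Q, T) = (2*(-4))*(-1/T) = -(-8)/T = 8/T)
(v + ((-5145 - 10497) - 11479))/(-43361 + H(97, -121)) = (-20780 + ((-5145 - 10497) - 11479))/(-43361 + 8/(-121)) = (-20780 + (-15642 - 11479))/(-43361 + 8*(-1/121)) = (-20780 - 27121)/(-43361 - 8/121) = -47901/(-5246689/121) = -47901*(-121/5246689) = 828003/749527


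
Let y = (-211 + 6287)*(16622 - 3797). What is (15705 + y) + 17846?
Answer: 77958251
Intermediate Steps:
y = 77924700 (y = 6076*12825 = 77924700)
(15705 + y) + 17846 = (15705 + 77924700) + 17846 = 77940405 + 17846 = 77958251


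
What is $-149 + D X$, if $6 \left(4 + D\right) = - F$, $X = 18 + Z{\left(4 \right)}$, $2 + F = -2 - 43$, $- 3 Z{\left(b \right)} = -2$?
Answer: $- \frac{697}{9} \approx -77.444$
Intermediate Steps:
$Z{\left(b \right)} = \frac{2}{3}$ ($Z{\left(b \right)} = \left(- \frac{1}{3}\right) \left(-2\right) = \frac{2}{3}$)
$F = -47$ ($F = -2 - 45 = -47$)
$X = \frac{56}{3}$ ($X = 18 + \frac{2}{3} = \frac{56}{3} \approx 18.667$)
$D = \frac{23}{6}$ ($D = -4 + \frac{\left(-1\right) \left(-47\right)}{6} = -4 + \frac{1}{6} \cdot 47 = -4 + \frac{47}{6} = \frac{23}{6} \approx 3.8333$)
$-149 + D X = -149 + \frac{23}{6} \cdot \frac{56}{3} = -149 + \frac{644}{9} = - \frac{697}{9}$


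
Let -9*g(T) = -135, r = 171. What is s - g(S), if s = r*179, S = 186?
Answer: 30594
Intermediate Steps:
g(T) = 15 (g(T) = -1/9*(-135) = 15)
s = 30609 (s = 171*179 = 30609)
s - g(S) = 30609 - 1*15 = 30609 - 15 = 30594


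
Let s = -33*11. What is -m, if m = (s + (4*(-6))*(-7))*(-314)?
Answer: -61230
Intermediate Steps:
s = -363
m = 61230 (m = (-363 + (4*(-6))*(-7))*(-314) = (-363 - 24*(-7))*(-314) = (-363 + 168)*(-314) = -195*(-314) = 61230)
-m = -1*61230 = -61230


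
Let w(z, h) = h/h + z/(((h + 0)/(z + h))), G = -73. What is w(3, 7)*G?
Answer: -2701/7 ≈ -385.86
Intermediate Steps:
w(z, h) = 1 + z*(h + z)/h (w(z, h) = 1 + z/((h/(h + z))) = 1 + z*((h + z)/h) = 1 + z*(h + z)/h)
w(3, 7)*G = (1 + 3 + 3**2/7)*(-73) = (1 + 3 + (1/7)*9)*(-73) = (1 + 3 + 9/7)*(-73) = (37/7)*(-73) = -2701/7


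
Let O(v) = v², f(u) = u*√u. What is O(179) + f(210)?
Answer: 32041 + 210*√210 ≈ 35084.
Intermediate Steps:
f(u) = u^(3/2)
O(179) + f(210) = 179² + 210^(3/2) = 32041 + 210*√210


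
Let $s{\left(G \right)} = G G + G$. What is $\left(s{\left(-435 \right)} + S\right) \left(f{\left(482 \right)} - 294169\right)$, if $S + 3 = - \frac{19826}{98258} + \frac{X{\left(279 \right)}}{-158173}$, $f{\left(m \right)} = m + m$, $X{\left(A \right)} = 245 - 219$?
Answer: $- \frac{430143405129628534080}{7770881317} \approx -5.5353 \cdot 10^{10}$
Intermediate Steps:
$X{\left(A \right)} = 26$
$s{\left(G \right)} = G + G^{2}$ ($s{\left(G \right)} = G^{2} + G = G + G^{2}$)
$f{\left(m \right)} = 2 m$
$S = - \frac{24881890254}{7770881317}$ ($S = -3 + \left(- \frac{19826}{98258} + \frac{26}{-158173}\right) = -3 + \left(\left(-19826\right) \frac{1}{98258} + 26 \left(- \frac{1}{158173}\right)\right) = -3 - \frac{1569246303}{7770881317} = - \frac{24881890254}{7770881317} \approx -3.2019$)
$\left(s{\left(-435 \right)} + S\right) \left(f{\left(482 \right)} - 294169\right) = \left(- 435 \left(1 - 435\right) - \frac{24881890254}{7770881317}\right) \left(2 \cdot 482 - 294169\right) = \left(\left(-435\right) \left(-434\right) - \frac{24881890254}{7770881317}\right) \left(964 - 294169\right) = \left(188790 - \frac{24881890254}{7770881317}\right) \left(-293205\right) = \frac{1467039801946176}{7770881317} \left(-293205\right) = - \frac{430143405129628534080}{7770881317}$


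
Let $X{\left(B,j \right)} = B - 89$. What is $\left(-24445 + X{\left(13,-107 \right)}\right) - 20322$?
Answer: $-44843$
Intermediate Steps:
$X{\left(B,j \right)} = -89 + B$ ($X{\left(B,j \right)} = B - 89 = -89 + B$)
$\left(-24445 + X{\left(13,-107 \right)}\right) - 20322 = \left(-24445 + \left(-89 + 13\right)\right) - 20322 = \left(-24445 - 76\right) - 20322 = -24521 - 20322 = -44843$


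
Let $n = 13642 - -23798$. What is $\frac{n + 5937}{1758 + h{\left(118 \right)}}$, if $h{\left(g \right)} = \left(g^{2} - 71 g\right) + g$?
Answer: $\frac{14459}{2474} \approx 5.8444$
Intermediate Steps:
$h{\left(g \right)} = g^{2} - 70 g$
$n = 37440$ ($n = 13642 + 23798 = 37440$)
$\frac{n + 5937}{1758 + h{\left(118 \right)}} = \frac{37440 + 5937}{1758 + 118 \left(-70 + 118\right)} = \frac{43377}{1758 + 118 \cdot 48} = \frac{43377}{1758 + 5664} = \frac{43377}{7422} = 43377 \cdot \frac{1}{7422} = \frac{14459}{2474}$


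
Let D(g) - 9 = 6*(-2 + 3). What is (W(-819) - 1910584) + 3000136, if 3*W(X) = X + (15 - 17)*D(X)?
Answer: 1089269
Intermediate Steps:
D(g) = 15 (D(g) = 9 + 6*(-2 + 3) = 9 + 6*1 = 9 + 6 = 15)
W(X) = -10 + X/3 (W(X) = (X + (15 - 17)*15)/3 = (X - 2*15)/3 = (X - 30)/3 = (-30 + X)/3 = -10 + X/3)
(W(-819) - 1910584) + 3000136 = ((-10 + (⅓)*(-819)) - 1910584) + 3000136 = ((-10 - 273) - 1910584) + 3000136 = (-283 - 1910584) + 3000136 = -1910867 + 3000136 = 1089269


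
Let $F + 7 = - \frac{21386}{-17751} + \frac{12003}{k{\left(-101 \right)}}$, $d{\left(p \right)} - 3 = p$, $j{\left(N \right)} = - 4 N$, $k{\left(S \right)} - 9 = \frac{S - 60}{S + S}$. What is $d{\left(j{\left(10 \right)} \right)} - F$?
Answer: $- \frac{44135380870}{35129229} \approx -1256.4$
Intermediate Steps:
$k{\left(S \right)} = 9 + \frac{-60 + S}{2 S}$ ($k{\left(S \right)} = 9 + \frac{S - 60}{S + S} = 9 + \frac{-60 + S}{2 S}$)
$d{\left(p \right)} = 3 + p$
$F = \frac{42835599397}{35129229}$ ($F = -7 - \left(- \frac{21386}{17751} - \frac{12003}{\frac{19}{2} - \frac{30}{-101}}\right) = -7 - \left(- \frac{21386}{17751} - \frac{12003}{\frac{19}{2} - - \frac{30}{101}}\right) = -7 + \left(\frac{21386}{17751} + \frac{12003}{\frac{19}{2} + \frac{30}{101}}\right) = -7 + \left(\frac{21386}{17751} + \frac{12003}{\frac{1979}{202}}\right) = -7 + \left(\frac{21386}{17751} + 12003 \cdot \frac{202}{1979}\right) = -7 + \left(\frac{21386}{17751} + \frac{2424606}{1979}\right) = -7 + \frac{43081504000}{35129229} = \frac{42835599397}{35129229} \approx 1219.4$)
$d{\left(j{\left(10 \right)} \right)} - F = \left(3 - 40\right) - \frac{42835599397}{35129229} = -37 - \frac{42835599397}{35129229} = - \frac{44135380870}{35129229}$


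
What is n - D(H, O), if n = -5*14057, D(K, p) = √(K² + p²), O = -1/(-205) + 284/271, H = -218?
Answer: -70285 - √146679499977181/55555 ≈ -70503.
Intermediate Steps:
O = 58491/55555 (O = -1*(-1/205) + 284*(1/271) = 1/205 + 284/271 = 58491/55555 ≈ 1.0528)
n = -70285
n - D(H, O) = -70285 - √((-218)² + (58491/55555)²) = -70285 - √(47524 + 3421197081/3086358025) = -70285 - √(146679499977181/3086358025) = -70285 - √146679499977181/55555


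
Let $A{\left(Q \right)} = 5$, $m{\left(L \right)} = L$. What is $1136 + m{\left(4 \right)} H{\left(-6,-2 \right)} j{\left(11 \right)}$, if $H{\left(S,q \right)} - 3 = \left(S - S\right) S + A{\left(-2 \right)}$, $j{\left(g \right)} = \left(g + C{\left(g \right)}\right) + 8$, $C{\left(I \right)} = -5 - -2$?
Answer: $1648$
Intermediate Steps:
$C{\left(I \right)} = -3$ ($C{\left(I \right)} = -5 + 2 = -3$)
$j{\left(g \right)} = 5 + g$ ($j{\left(g \right)} = \left(g - 3\right) + 8 = \left(-3 + g\right) + 8 = 5 + g$)
$H{\left(S,q \right)} = 8$ ($H{\left(S,q \right)} = 3 + \left(\left(S - S\right) S + 5\right) = 3 + \left(0 S + 5\right) = 3 + \left(0 + 5\right) = 3 + 5 = 8$)
$1136 + m{\left(4 \right)} H{\left(-6,-2 \right)} j{\left(11 \right)} = 1136 + 4 \cdot 8 \left(5 + 11\right) = 1136 + 32 \cdot 16 = 1136 + 512 = 1648$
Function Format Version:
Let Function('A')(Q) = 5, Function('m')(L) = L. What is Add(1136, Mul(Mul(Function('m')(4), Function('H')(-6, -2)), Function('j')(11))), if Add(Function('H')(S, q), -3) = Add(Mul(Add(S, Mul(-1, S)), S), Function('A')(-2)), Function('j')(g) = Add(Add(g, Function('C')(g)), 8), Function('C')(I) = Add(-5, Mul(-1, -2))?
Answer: 1648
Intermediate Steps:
Function('C')(I) = -3 (Function('C')(I) = Add(-5, 2) = -3)
Function('j')(g) = Add(5, g) (Function('j')(g) = Add(Add(g, -3), 8) = Add(Add(-3, g), 8) = Add(5, g))
Function('H')(S, q) = 8 (Function('H')(S, q) = Add(3, Add(Mul(Add(S, Mul(-1, S)), S), 5)) = Add(3, Add(Mul(0, S), 5)) = Add(3, Add(0, 5)) = Add(3, 5) = 8)
Add(1136, Mul(Mul(Function('m')(4), Function('H')(-6, -2)), Function('j')(11))) = Add(1136, Mul(Mul(4, 8), Add(5, 11))) = Add(1136, Mul(32, 16)) = Add(1136, 512) = 1648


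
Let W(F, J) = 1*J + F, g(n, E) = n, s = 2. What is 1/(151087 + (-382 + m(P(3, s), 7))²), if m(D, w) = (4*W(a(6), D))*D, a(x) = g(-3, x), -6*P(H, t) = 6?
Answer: 1/285043 ≈ 3.5082e-6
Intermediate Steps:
P(H, t) = -1 (P(H, t) = -⅙*6 = -1)
a(x) = -3
W(F, J) = F + J (W(F, J) = J + F = F + J)
m(D, w) = D*(-12 + 4*D) (m(D, w) = (4*(-3 + D))*D = (-12 + 4*D)*D = D*(-12 + 4*D))
1/(151087 + (-382 + m(P(3, s), 7))²) = 1/(151087 + (-382 + 4*(-1)*(-3 - 1))²) = 1/(151087 + (-382 + 4*(-1)*(-4))²) = 1/(151087 + (-382 + 16)²) = 1/(151087 + (-366)²) = 1/(151087 + 133956) = 1/285043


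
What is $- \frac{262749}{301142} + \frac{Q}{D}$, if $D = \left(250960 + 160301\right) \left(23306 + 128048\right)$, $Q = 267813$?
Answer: $- \frac{194702296661115}{223153382705047} \approx -0.8725$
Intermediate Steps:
$D = 62245997394$ ($D = 411261 \cdot 151354 = 62245997394$)
$- \frac{262749}{301142} + \frac{Q}{D} = - \frac{262749}{301142} + \frac{267813}{62245997394} = \left(-262749\right) \frac{1}{301142} + 267813 \cdot \frac{1}{62245997394} = - \frac{262749}{301142} + \frac{12753}{2964095114} = - \frac{194702296661115}{223153382705047}$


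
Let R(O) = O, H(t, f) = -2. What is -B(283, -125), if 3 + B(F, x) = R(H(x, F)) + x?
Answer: 130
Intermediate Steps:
B(F, x) = -5 + x (B(F, x) = -3 + (-2 + x) = -5 + x)
-B(283, -125) = -(-5 - 125) = -1*(-130) = 130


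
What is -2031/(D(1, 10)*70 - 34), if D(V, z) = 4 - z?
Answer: 2031/454 ≈ 4.4736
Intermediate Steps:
-2031/(D(1, 10)*70 - 34) = -2031/((4 - 1*10)*70 - 34) = -2031/((4 - 10)*70 - 34) = -2031/(-6*70 - 34) = -2031/(-420 - 34) = -2031/(-454) = -2031*(-1/454) = 2031/454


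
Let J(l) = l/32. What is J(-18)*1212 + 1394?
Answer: 2849/4 ≈ 712.25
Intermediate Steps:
J(l) = l/32 (J(l) = l*(1/32) = l/32)
J(-18)*1212 + 1394 = ((1/32)*(-18))*1212 + 1394 = -9/16*1212 + 1394 = -2727/4 + 1394 = 2849/4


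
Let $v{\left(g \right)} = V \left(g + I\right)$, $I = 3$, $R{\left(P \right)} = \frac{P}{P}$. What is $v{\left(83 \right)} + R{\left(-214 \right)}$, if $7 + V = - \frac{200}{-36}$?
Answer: $- \frac{1109}{9} \approx -123.22$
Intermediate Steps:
$R{\left(P \right)} = 1$
$V = - \frac{13}{9}$ ($V = -7 - \frac{200}{-36} = -7 - - \frac{50}{9} = -7 + \frac{50}{9} = - \frac{13}{9} \approx -1.4444$)
$v{\left(g \right)} = - \frac{13}{3} - \frac{13 g}{9}$ ($v{\left(g \right)} = - \frac{13 \left(g + 3\right)}{9} = - \frac{13 \left(3 + g\right)}{9} = - \frac{13}{3} - \frac{13 g}{9}$)
$v{\left(83 \right)} + R{\left(-214 \right)} = \left(- \frac{13}{3} - \frac{1079}{9}\right) + 1 = - \frac{1118}{9} + 1 = - \frac{1109}{9}$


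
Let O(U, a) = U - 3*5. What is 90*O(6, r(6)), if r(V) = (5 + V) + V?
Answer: -810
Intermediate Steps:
r(V) = 5 + 2*V
O(U, a) = -15 + U (O(U, a) = U - 15 = -15 + U)
90*O(6, r(6)) = 90*(-15 + 6) = 90*(-9) = -810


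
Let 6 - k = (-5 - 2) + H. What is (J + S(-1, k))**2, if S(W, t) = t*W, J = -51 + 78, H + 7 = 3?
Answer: 100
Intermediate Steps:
H = -4 (H = -7 + 3 = -4)
k = 17 (k = 6 - ((-5 - 2) - 4) = 6 - (-7 - 4) = 6 - 1*(-11) = 6 + 11 = 17)
J = 27
S(W, t) = W*t
(J + S(-1, k))**2 = (27 - 1*17)**2 = (27 - 17)**2 = 10**2 = 100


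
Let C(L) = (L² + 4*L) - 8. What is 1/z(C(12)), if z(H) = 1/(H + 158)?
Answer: 342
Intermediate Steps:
C(L) = -8 + L² + 4*L
z(H) = 1/(158 + H)
1/z(C(12)) = 1/(1/(158 + (-8 + 12² + 4*12))) = 1/(1/(158 + (-8 + 144 + 48))) = 1/(1/(158 + 184)) = 1/(1/342) = 342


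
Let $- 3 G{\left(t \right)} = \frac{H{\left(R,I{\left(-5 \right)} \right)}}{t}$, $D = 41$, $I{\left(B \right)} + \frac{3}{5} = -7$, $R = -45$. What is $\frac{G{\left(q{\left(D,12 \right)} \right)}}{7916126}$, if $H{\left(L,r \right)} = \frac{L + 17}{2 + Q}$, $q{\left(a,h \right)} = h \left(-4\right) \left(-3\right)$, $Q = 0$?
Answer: $\frac{7}{1709883216} \approx 4.0938 \cdot 10^{-9}$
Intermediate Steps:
$I{\left(B \right)} = - \frac{38}{5}$ ($I{\left(B \right)} = - \frac{3}{5} - 7 = - \frac{38}{5}$)
$q{\left(a,h \right)} = 12 h$ ($q{\left(a,h \right)} = - 4 h \left(-3\right) = 12 h$)
$H{\left(L,r \right)} = \frac{17}{2} + \frac{L}{2}$ ($H{\left(L,r \right)} = \frac{L + 17}{2 + 0} = \frac{17 + L}{2} = \left(17 + L\right) \frac{1}{2} = \frac{17}{2} + \frac{L}{2}$)
$G{\left(t \right)} = \frac{14}{3 t}$ ($G{\left(t \right)} = - \frac{\left(\frac{17}{2} + \frac{1}{2} \left(-45\right)\right) \frac{1}{t}}{3} = - \frac{\left(\frac{17}{2} - \frac{45}{2}\right) \frac{1}{t}}{3} = - \frac{\left(-14\right) \frac{1}{t}}{3} = \frac{14}{3 t}$)
$\frac{G{\left(q{\left(D,12 \right)} \right)}}{7916126} = \frac{\frac{14}{3} \frac{1}{12 \cdot 12}}{7916126} = \frac{14}{3 \cdot 144} \cdot \frac{1}{7916126} = \frac{14}{3} \cdot \frac{1}{144} \cdot \frac{1}{7916126} = \frac{7}{216} \cdot \frac{1}{7916126} = \frac{7}{1709883216}$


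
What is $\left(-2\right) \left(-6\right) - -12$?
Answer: $24$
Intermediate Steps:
$\left(-2\right) \left(-6\right) - -12 = 12 + 12 = 24$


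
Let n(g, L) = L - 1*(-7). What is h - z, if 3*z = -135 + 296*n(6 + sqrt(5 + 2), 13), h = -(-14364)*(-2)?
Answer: -91969/3 ≈ -30656.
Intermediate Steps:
h = -28728 (h = -342*84 = -28728)
n(g, L) = 7 + L (n(g, L) = L + 7 = 7 + L)
z = 5785/3 (z = (-135 + 296*(7 + 13))/3 = (-135 + 296*20)/3 = (-135 + 5920)/3 = (1/3)*5785 = 5785/3 ≈ 1928.3)
h - z = -28728 - 1*5785/3 = -28728 - 5785/3 = -91969/3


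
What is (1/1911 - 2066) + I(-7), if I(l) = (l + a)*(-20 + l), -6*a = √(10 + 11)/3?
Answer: -3586946/1911 + 3*√21/2 ≈ -1870.1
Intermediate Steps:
a = -√21/18 (a = -√(10 + 11)/(6*3) = -√21/(6*3) = -√21/18 ≈ -0.25459)
I(l) = (-20 + l)*(l - √21/18) (I(l) = (l - √21/18)*(-20 + l) = (-20 + l)*(l - √21/18))
(1/1911 - 2066) + I(-7) = (1/1911 - 2066) + ((-7)² - 20*(-7) + 10*√21/9 - 1/18*(-7)*√21) = (1/1911 - 2066) + (49 + 140 + 10*√21/9 + 7*√21/18) = -3948125/1911 + (189 + 3*√21/2) = -3586946/1911 + 3*√21/2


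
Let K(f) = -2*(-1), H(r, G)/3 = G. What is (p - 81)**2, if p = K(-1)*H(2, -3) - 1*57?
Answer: 24336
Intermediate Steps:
H(r, G) = 3*G
K(f) = 2
p = -75 (p = 2*(3*(-3)) - 1*57 = 2*(-9) - 57 = -18 - 57 = -75)
(p - 81)**2 = (-75 - 81)**2 = (-156)**2 = 24336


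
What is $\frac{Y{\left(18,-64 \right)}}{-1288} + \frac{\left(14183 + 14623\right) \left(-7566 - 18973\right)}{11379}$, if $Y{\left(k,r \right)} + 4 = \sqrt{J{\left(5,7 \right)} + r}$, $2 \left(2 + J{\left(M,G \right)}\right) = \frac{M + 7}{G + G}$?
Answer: $- \frac{82054444123}{1221346} - \frac{3 i \sqrt{357}}{9016} \approx -67184.0 - 0.006287 i$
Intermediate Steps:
$J{\left(M,G \right)} = -2 + \frac{7 + M}{4 G}$ ($J{\left(M,G \right)} = -2 + \frac{\left(M + 7\right) \frac{1}{G + G}}{2} = -2 + \frac{\left(7 + M\right) \frac{1}{2 G}}{2} = -2 + \frac{\frac{1}{2} \frac{1}{G} \left(7 + M\right)}{2} = -2 + \frac{7 + M}{4 G}$)
$Y{\left(k,r \right)} = -4 + \sqrt{- \frac{11}{7} + r}$ ($Y{\left(k,r \right)} = -4 + \sqrt{\frac{7 + 5 - 56}{4 \cdot 7} + r} = -4 + \sqrt{\frac{1}{4} \cdot \frac{1}{7} \left(7 + 5 - 56\right) + r} = -4 + \sqrt{\frac{1}{4} \cdot \frac{1}{7} \left(-44\right) + r} = -4 + \sqrt{- \frac{11}{7} + r}$)
$\frac{Y{\left(18,-64 \right)}}{-1288} + \frac{\left(14183 + 14623\right) \left(-7566 - 18973\right)}{11379} = \frac{-4 + \frac{\sqrt{-77 + 49 \left(-64\right)}}{7}}{-1288} + \frac{\left(14183 + 14623\right) \left(-7566 - 18973\right)}{11379} = \left(-4 + \frac{\sqrt{-77 - 3136}}{7}\right) \left(- \frac{1}{1288}\right) + 28806 \left(-26539\right) \frac{1}{11379} = \left(-4 + \frac{\sqrt{-3213}}{7}\right) \left(- \frac{1}{1288}\right) - \frac{254827478}{3793} = \left(-4 + \frac{3 i \sqrt{357}}{7}\right) \left(- \frac{1}{1288}\right) - \frac{254827478}{3793} = \left(\frac{1}{322} - \frac{3 i \sqrt{357}}{9016}\right) - \frac{254827478}{3793} = - \frac{82054444123}{1221346} - \frac{3 i \sqrt{357}}{9016}$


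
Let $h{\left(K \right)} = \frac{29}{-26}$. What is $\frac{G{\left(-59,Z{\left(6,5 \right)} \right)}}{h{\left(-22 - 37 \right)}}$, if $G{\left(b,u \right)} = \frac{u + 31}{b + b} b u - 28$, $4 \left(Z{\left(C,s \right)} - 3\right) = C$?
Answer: $- \frac{5395}{116} \approx -46.509$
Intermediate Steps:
$Z{\left(C,s \right)} = 3 + \frac{C}{4}$
$h{\left(K \right)} = - \frac{29}{26}$ ($h{\left(K \right)} = 29 \left(- \frac{1}{26}\right) = - \frac{29}{26}$)
$G{\left(b,u \right)} = -28 + u \left(\frac{31}{2} + \frac{u}{2}\right)$ ($G{\left(b,u \right)} = \frac{31 + u}{2 b} b u - 28 = \left(\frac{31}{2} + \frac{u}{2}\right) u - 28 = u \left(\frac{31}{2} + \frac{u}{2}\right) - 28 = -28 + u \left(\frac{31}{2} + \frac{u}{2}\right)$)
$\frac{G{\left(-59,Z{\left(6,5 \right)} \right)}}{h{\left(-22 - 37 \right)}} = \frac{-28 + \frac{\left(3 + \frac{1}{4} \cdot 6\right)^{2}}{2} + \frac{31 \left(3 + \frac{1}{4} \cdot 6\right)}{2}}{- \frac{29}{26}} = \left(-28 + \frac{\left(3 + \frac{3}{2}\right)^{2}}{2} + \frac{31 \left(3 + \frac{3}{2}\right)}{2}\right) \left(- \frac{26}{29}\right) = \left(-28 + \frac{\left(\frac{9}{2}\right)^{2}}{2} + \frac{31}{2} \cdot \frac{9}{2}\right) \left(- \frac{26}{29}\right) = \left(-28 + \frac{1}{2} \cdot \frac{81}{4} + \frac{279}{4}\right) \left(- \frac{26}{29}\right) = \left(-28 + \frac{81}{8} + \frac{279}{4}\right) \left(- \frac{26}{29}\right) = \frac{415}{8} \left(- \frac{26}{29}\right) = - \frac{5395}{116}$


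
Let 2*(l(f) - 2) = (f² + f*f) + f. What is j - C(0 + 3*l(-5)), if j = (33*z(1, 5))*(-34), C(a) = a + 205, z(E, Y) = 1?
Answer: -2801/2 ≈ -1400.5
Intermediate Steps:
l(f) = 2 + f² + f/2 (l(f) = 2 + ((f² + f*f) + f)/2 = 2 + ((f² + f²) + f)/2 = 2 + (2*f² + f)/2 = 2 + (f + 2*f²)/2 = 2 + (f² + f/2) = 2 + f² + f/2)
C(a) = 205 + a
j = -1122 (j = (33*1)*(-34) = 33*(-34) = -1122)
j - C(0 + 3*l(-5)) = -1122 - (205 + (0 + 3*(2 + (-5)² + (½)*(-5)))) = -1122 - (205 + (0 + 3*(2 + 25 - 5/2))) = -1122 - (205 + (0 + 3*(49/2))) = -1122 - (205 + (0 + 147/2)) = -1122 - (205 + 147/2) = -1122 - 1*557/2 = -1122 - 557/2 = -2801/2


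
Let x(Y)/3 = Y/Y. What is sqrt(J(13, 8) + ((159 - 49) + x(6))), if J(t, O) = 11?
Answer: 2*sqrt(31) ≈ 11.136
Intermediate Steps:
x(Y) = 3 (x(Y) = 3*(Y/Y) = 3*1 = 3)
sqrt(J(13, 8) + ((159 - 49) + x(6))) = sqrt(11 + ((159 - 49) + 3)) = sqrt(11 + (110 + 3)) = sqrt(11 + 113) = sqrt(124) = 2*sqrt(31)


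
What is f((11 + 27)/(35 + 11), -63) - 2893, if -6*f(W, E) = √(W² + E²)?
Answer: -2893 - √2099962/138 ≈ -2903.5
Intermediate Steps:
f(W, E) = -√(E² + W²)/6 (f(W, E) = -√(W² + E²)/6 = -√(E² + W²)/6)
f((11 + 27)/(35 + 11), -63) - 2893 = -√((-63)² + ((11 + 27)/(35 + 11))²)/6 - 2893 = -√(3969 + (38/46)²)/6 - 2893 = -√(3969 + (38*(1/46))²)/6 - 2893 = -√(3969 + (19/23)²)/6 - 2893 = -√(3969 + 361/529)/6 - 2893 = -√2099962/138 - 2893 = -2893 - √2099962/138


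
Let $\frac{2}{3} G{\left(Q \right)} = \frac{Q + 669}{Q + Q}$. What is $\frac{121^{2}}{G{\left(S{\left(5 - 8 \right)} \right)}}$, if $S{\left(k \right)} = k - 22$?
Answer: $- \frac{366025}{483} \approx -757.82$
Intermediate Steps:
$S{\left(k \right)} = -22 + k$
$G{\left(Q \right)} = \frac{3 \left(669 + Q\right)}{4 Q}$ ($G{\left(Q \right)} = \frac{3 \frac{Q + 669}{Q + Q}}{2} = \frac{3 \frac{669 + Q}{2 Q}}{2} = \frac{3 \left(669 + Q\right)}{4 Q}$)
$\frac{121^{2}}{G{\left(S{\left(5 - 8 \right)} \right)}} = \frac{121^{2}}{\frac{3}{4} \frac{1}{-22 + \left(5 - 8\right)} \left(669 + \left(-22 + \left(5 - 8\right)\right)\right)} = \frac{14641}{\frac{3}{4} \frac{1}{-22 + \left(5 - 8\right)} \left(669 + \left(-22 + \left(5 - 8\right)\right)\right)} = \frac{14641}{\frac{3}{4} \frac{1}{-22 - 3} \left(669 - 25\right)} = \frac{14641}{\frac{3}{4} \frac{1}{-25} \left(669 - 25\right)} = \frac{14641}{\frac{3}{4} \left(- \frac{1}{25}\right) 644} = \frac{14641}{- \frac{483}{25}} = 14641 \left(- \frac{25}{483}\right) = - \frac{366025}{483}$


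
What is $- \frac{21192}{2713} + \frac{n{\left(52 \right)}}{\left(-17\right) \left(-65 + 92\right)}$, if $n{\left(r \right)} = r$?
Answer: $- \frac{9868204}{1245267} \approx -7.9246$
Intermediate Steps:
$- \frac{21192}{2713} + \frac{n{\left(52 \right)}}{\left(-17\right) \left(-65 + 92\right)} = - \frac{21192}{2713} + \frac{52}{\left(-17\right) \left(-65 + 92\right)} = \left(-21192\right) \frac{1}{2713} + \frac{52}{\left(-17\right) 27} = - \frac{21192}{2713} + \frac{52}{-459} = - \frac{21192}{2713} + 52 \left(- \frac{1}{459}\right) = - \frac{21192}{2713} - \frac{52}{459} = - \frac{9868204}{1245267}$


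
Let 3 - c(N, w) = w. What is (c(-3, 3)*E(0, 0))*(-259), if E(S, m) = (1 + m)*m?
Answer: 0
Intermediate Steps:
c(N, w) = 3 - w
E(S, m) = m*(1 + m)
(c(-3, 3)*E(0, 0))*(-259) = ((3 - 1*3)*(0*(1 + 0)))*(-259) = ((3 - 3)*(0*1))*(-259) = (0*0)*(-259) = 0*(-259) = 0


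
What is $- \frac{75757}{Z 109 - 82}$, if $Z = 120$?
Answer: $- \frac{781}{134} \approx -5.8284$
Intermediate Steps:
$- \frac{75757}{Z 109 - 82} = - \frac{75757}{120 \cdot 109 - 82} = - \frac{75757}{13080 - 82} = - \frac{75757}{12998} = \left(-75757\right) \frac{1}{12998} = - \frac{781}{134}$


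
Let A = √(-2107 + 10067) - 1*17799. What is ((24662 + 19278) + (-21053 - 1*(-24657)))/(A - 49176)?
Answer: -90978840/128161219 - 13584*√1990/640806095 ≈ -0.71082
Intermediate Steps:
A = -17799 + 2*√1990 (A = √7960 - 17799 = 2*√1990 - 17799 = -17799 + 2*√1990 ≈ -17710.)
((24662 + 19278) + (-21053 - 1*(-24657)))/(A - 49176) = ((24662 + 19278) + (-21053 - 1*(-24657)))/((-17799 + 2*√1990) - 49176) = (43940 + (-21053 + 24657))/(-66975 + 2*√1990) = (43940 + 3604)/(-66975 + 2*√1990) = 47544/(-66975 + 2*√1990)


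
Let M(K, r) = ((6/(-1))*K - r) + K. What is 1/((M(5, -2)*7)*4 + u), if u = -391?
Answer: -1/1035 ≈ -0.00096618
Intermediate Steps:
M(K, r) = -r - 5*K (M(K, r) = ((6*(-1))*K - r) + K = (-6*K - r) + K = (-r - 6*K) + K = -r - 5*K)
1/((M(5, -2)*7)*4 + u) = 1/(((-1*(-2) - 5*5)*7)*4 - 391) = 1/(((2 - 25)*7)*4 - 391) = 1/(-23*7*4 - 391) = 1/(-161*4 - 391) = 1/(-644 - 391) = 1/(-1035) = -1/1035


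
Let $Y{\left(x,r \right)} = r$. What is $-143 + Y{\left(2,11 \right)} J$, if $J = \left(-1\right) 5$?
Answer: $-198$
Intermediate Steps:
$J = -5$
$-143 + Y{\left(2,11 \right)} J = -143 + 11 \left(-5\right) = -143 - 55 = -198$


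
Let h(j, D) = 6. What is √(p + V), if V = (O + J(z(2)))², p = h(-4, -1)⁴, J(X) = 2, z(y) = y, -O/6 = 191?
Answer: 4*√81877 ≈ 1144.6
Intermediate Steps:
O = -1146 (O = -6*191 = -1146)
p = 1296 (p = 6⁴ = 1296)
V = 1308736 (V = (-1146 + 2)² = (-1144)² = 1308736)
√(p + V) = √(1296 + 1308736) = √1310032 = 4*√81877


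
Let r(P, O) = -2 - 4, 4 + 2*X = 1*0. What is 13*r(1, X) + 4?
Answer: -74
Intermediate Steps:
X = -2 (X = -2 + (1*0)/2 = -2 + (1/2)*0 = -2 + 0 = -2)
r(P, O) = -6
13*r(1, X) + 4 = 13*(-6) + 4 = -78 + 4 = -74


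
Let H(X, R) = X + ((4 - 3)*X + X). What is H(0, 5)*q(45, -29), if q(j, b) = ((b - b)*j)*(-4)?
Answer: 0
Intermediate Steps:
q(j, b) = 0 (q(j, b) = (0*j)*(-4) = 0*(-4) = 0)
H(X, R) = 3*X (H(X, R) = X + (1*X + X) = X + (X + X) = X + 2*X = 3*X)
H(0, 5)*q(45, -29) = (3*0)*0 = 0*0 = 0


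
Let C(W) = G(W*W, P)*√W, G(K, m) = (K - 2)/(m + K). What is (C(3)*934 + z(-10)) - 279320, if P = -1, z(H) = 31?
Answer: -279289 + 3269*√3/4 ≈ -2.7787e+5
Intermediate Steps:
G(K, m) = (-2 + K)/(K + m)
C(W) = √W*(-2 + W²)/(-1 + W²) (C(W) = ((-2 + W*W)/(W*W - 1))*√W = ((-2 + W²)/(W² - 1))*√W = ((-2 + W²)/(-1 + W²))*√W = √W*(-2 + W²)/(-1 + W²))
(C(3)*934 + z(-10)) - 279320 = ((√3*(-2 + 3²)/(-1 + 3²))*934 + 31) - 279320 = ((√3*(-2 + 9)/(-1 + 9))*934 + 31) - 279320 = ((√3*7/8)*934 + 31) - 279320 = ((√3*(⅛)*7)*934 + 31) - 279320 = ((7*√3/8)*934 + 31) - 279320 = (3269*√3/4 + 31) - 279320 = (31 + 3269*√3/4) - 279320 = -279289 + 3269*√3/4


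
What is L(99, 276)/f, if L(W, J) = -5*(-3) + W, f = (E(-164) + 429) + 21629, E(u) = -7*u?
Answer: 57/11603 ≈ 0.0049125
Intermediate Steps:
f = 23206 (f = (-7*(-164) + 429) + 21629 = (1148 + 429) + 21629 = 1577 + 21629 = 23206)
L(W, J) = 15 + W
L(99, 276)/f = (15 + 99)/23206 = 114*(1/23206) = 57/11603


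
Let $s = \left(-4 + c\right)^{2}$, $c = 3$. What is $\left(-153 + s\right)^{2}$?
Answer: $23104$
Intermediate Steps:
$s = 1$ ($s = \left(-4 + 3\right)^{2} = \left(-1\right)^{2} = 1$)
$\left(-153 + s\right)^{2} = \left(-153 + 1\right)^{2} = \left(-152\right)^{2} = 23104$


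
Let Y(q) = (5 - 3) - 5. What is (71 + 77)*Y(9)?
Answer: -444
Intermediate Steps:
Y(q) = -3 (Y(q) = 2 - 5 = -3)
(71 + 77)*Y(9) = (71 + 77)*(-3) = 148*(-3) = -444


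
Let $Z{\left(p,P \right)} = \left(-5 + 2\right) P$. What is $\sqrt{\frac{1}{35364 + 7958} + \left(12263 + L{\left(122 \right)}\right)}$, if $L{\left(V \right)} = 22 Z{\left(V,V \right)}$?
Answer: $\frac{\sqrt{7903186668646}}{43322} \approx 64.892$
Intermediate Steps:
$Z{\left(p,P \right)} = - 3 P$
$L{\left(V \right)} = - 66 V$ ($L{\left(V \right)} = 22 \left(- 3 V\right) = - 66 V$)
$\sqrt{\frac{1}{35364 + 7958} + \left(12263 + L{\left(122 \right)}\right)} = \sqrt{\frac{1}{35364 + 7958} + \left(12263 - 8052\right)} = \sqrt{\frac{1}{43322} + \left(12263 - 8052\right)} = \sqrt{\frac{1}{43322} + 4211} = \sqrt{\frac{182428943}{43322}} = \frac{\sqrt{7903186668646}}{43322}$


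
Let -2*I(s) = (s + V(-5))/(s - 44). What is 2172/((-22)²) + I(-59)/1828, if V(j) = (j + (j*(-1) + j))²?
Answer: 102236155/22782364 ≈ 4.4875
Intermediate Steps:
V(j) = j² (V(j) = (j + (-j + j))² = (j + 0)² = j²)
I(s) = -(25 + s)/(2*(-44 + s)) (I(s) = -(s + (-5)²)/(2*(s - 44)) = -(s + 25)/(2*(-44 + s)) = -(25 + s)/(2*(-44 + s)))
2172/((-22)²) + I(-59)/1828 = 2172/((-22)²) + ((-25 - 1*(-59))/(2*(-44 - 59)))/1828 = 2172/484 + ((½)*(-25 + 59)/(-103))*(1/1828) = 2172*(1/484) + ((½)*(-1/103)*34)*(1/1828) = 543/121 - 17/103*1/1828 = 543/121 - 17/188284 = 102236155/22782364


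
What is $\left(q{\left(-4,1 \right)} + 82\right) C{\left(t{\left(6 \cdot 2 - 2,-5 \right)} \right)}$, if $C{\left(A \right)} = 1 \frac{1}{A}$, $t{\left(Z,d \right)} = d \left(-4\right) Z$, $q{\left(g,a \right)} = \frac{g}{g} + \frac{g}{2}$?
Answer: $\frac{81}{200} \approx 0.405$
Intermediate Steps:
$q{\left(g,a \right)} = 1 + \frac{g}{2}$ ($q{\left(g,a \right)} = 1 + g \frac{1}{2} = 1 + \frac{g}{2}$)
$t{\left(Z,d \right)} = - 4 Z d$ ($t{\left(Z,d \right)} = - 4 d Z = - 4 Z d$)
$C{\left(A \right)} = \frac{1}{A}$
$\left(q{\left(-4,1 \right)} + 82\right) C{\left(t{\left(6 \cdot 2 - 2,-5 \right)} \right)} = \frac{\left(1 + \frac{1}{2} \left(-4\right)\right) + 82}{\left(-4\right) \left(6 \cdot 2 - 2\right) \left(-5\right)} = \frac{\left(1 - 2\right) + 82}{\left(-4\right) \left(12 - 2\right) \left(-5\right)} = \frac{-1 + 82}{\left(-4\right) 10 \left(-5\right)} = \frac{81}{200}$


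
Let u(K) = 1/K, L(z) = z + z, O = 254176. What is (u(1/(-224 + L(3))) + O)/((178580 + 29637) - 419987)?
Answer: -126979/105885 ≈ -1.1992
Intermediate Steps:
L(z) = 2*z
(u(1/(-224 + L(3))) + O)/((178580 + 29637) - 419987) = (1/(1/(-224 + 2*3)) + 254176)/((178580 + 29637) - 419987) = (1/(1/(-224 + 6)) + 254176)/(208217 - 419987) = (1/(1/(-218)) + 254176)/(-211770) = (1/(-1/218) + 254176)*(-1/211770) = (-218 + 254176)*(-1/211770) = 253958*(-1/211770) = -126979/105885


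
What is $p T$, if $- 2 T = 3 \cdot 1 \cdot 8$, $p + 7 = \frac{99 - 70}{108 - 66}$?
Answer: $\frac{530}{7} \approx 75.714$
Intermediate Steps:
$p = - \frac{265}{42}$ ($p = -7 + \frac{99 - 70}{108 - 66} = -7 + \frac{29}{42} = - \frac{265}{42} \approx -6.3095$)
$T = -12$ ($T = - \frac{3 \cdot 1 \cdot 8}{2} = - \frac{3 \cdot 8}{2} = \left(- \frac{1}{2}\right) 24 = -12$)
$p T = \left(- \frac{265}{42}\right) \left(-12\right) = \frac{530}{7}$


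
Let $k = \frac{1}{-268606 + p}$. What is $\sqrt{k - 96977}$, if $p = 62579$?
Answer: $\frac{2 i \sqrt{1029098703762565}}{206027} \approx 311.41 i$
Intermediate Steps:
$k = - \frac{1}{206027}$ ($k = \frac{1}{-268606 + 62579} = \frac{1}{-206027} = - \frac{1}{206027} \approx -4.8537 \cdot 10^{-6}$)
$\sqrt{k - 96977} = \sqrt{- \frac{1}{206027} - 96977} = \sqrt{- \frac{19979880380}{206027}} = \frac{2 i \sqrt{1029098703762565}}{206027}$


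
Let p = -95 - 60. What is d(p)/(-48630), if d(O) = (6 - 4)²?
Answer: -2/24315 ≈ -8.2254e-5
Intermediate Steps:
p = -155
d(O) = 4 (d(O) = 2² = 4)
d(p)/(-48630) = 4/(-48630) = 4*(-1/48630) = -2/24315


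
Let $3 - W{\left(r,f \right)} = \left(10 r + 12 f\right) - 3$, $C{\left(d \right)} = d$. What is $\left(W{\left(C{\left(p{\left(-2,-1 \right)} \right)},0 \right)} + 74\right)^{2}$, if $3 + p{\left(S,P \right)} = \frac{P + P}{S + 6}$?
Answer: $13225$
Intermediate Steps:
$p{\left(S,P \right)} = -3 + \frac{2 P}{6 + S}$ ($p{\left(S,P \right)} = -3 + \frac{P + P}{S + 6} = -3 + \frac{2 P}{6 + S}$)
$W{\left(r,f \right)} = 6 - 12 f - 10 r$ ($W{\left(r,f \right)} = 3 - \left(\left(10 r + 12 f\right) - 3\right) = 3 - \left(-3 + 10 r + 12 f\right) = 6 - 12 f - 10 r$)
$\left(W{\left(C{\left(p{\left(-2,-1 \right)} \right)},0 \right)} + 74\right)^{2} = \left(\left(6 - 0 - 10 \frac{-18 - -6 + 2 \left(-1\right)}{6 - 2}\right) + 74\right)^{2} = \left(\left(6 + 0 - 10 \frac{-18 + 6 - 2}{4}\right) + 74\right)^{2} = \left(\left(6 + 0 - 10 \cdot \frac{1}{4} \left(-14\right)\right) + 74\right)^{2} = \left(\left(6 + 0 - -35\right) + 74\right)^{2} = \left(\left(6 + 0 + 35\right) + 74\right)^{2} = \left(41 + 74\right)^{2} = 115^{2} = 13225$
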